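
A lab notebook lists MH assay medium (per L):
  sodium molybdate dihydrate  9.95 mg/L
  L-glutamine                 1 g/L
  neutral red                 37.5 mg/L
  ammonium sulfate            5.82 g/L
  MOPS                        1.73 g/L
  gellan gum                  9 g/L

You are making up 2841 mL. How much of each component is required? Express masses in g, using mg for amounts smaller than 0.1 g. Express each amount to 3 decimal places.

Target volume = 2841 mL = 2.841 L.
sodium molybdate dihydrate: 9.95 mg/L × 2.841 L = 28.268 mg
L-glutamine: 1 g/L × 2.841 L = 2.841 g
neutral red: 37.5 mg/L × 2.841 L = 106.538 mg = 0.107 g
ammonium sulfate: 5.82 g/L × 2.841 L = 16.535 g
MOPS: 1.73 g/L × 2.841 L = 4.915 g
gellan gum: 9 g/L × 2.841 L = 25.569 g

sodium molybdate dihydrate 28.268 mg; L-glutamine 2.841 g; neutral red 0.107 g; ammonium sulfate 16.535 g; MOPS 4.915 g; gellan gum 25.569 g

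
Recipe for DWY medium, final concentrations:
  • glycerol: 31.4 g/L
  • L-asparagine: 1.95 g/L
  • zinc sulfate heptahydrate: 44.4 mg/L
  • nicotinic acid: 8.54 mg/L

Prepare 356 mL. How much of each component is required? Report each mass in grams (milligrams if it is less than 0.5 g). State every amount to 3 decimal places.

Target volume = 356 mL = 0.356 L.
glycerol: 31.4 g/L × 0.356 L = 11.178 g
L-asparagine: 1.95 g/L × 0.356 L = 0.694 g
zinc sulfate heptahydrate: 44.4 mg/L × 0.356 L = 15.806 mg
nicotinic acid: 8.54 mg/L × 0.356 L = 3.040 mg

glycerol 11.178 g; L-asparagine 0.694 g; zinc sulfate heptahydrate 15.806 mg; nicotinic acid 3.040 mg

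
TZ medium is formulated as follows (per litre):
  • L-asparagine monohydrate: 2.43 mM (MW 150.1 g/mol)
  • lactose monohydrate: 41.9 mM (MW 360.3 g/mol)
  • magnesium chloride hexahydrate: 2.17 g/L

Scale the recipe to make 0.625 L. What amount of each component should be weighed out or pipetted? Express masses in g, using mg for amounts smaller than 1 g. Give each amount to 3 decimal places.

Scale factor relative to 1 L: 0.625.
L-asparagine monohydrate: 2.43 mmol/L × 150.1 mg/mmol × 0.625 L = 227.964 mg
lactose monohydrate: 41.9 mmol/L × 360.3 g/mol × 0.625 L ÷ 1000 = 9.435 g
magnesium chloride hexahydrate: 2.17 g/L × 0.625 L = 1.356 g

L-asparagine monohydrate 227.964 mg; lactose monohydrate 9.435 g; magnesium chloride hexahydrate 1.356 g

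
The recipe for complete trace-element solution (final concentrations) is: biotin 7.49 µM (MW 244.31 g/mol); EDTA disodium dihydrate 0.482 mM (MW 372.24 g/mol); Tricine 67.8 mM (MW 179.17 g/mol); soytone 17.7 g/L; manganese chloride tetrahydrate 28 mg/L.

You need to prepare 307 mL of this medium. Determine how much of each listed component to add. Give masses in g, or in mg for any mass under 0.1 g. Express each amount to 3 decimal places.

Working volume: 307 mL = 0.307 L.
biotin: 7.49 µmol/L × 244.31 g/mol × 0.307 L ÷ 1000 = 0.562 mg
EDTA disodium dihydrate: 0.482 mmol/L × 372.24 mg/mmol × 0.307 L = 55.082 mg
Tricine: 67.8 mmol/L × 179.17 g/mol × 0.307 L ÷ 1000 = 3.729 g
soytone: 17.7 g/L × 0.307 L = 5.434 g
manganese chloride tetrahydrate: 28 mg/L × 0.307 L = 8.596 mg

biotin 0.562 mg; EDTA disodium dihydrate 55.082 mg; Tricine 3.729 g; soytone 5.434 g; manganese chloride tetrahydrate 8.596 mg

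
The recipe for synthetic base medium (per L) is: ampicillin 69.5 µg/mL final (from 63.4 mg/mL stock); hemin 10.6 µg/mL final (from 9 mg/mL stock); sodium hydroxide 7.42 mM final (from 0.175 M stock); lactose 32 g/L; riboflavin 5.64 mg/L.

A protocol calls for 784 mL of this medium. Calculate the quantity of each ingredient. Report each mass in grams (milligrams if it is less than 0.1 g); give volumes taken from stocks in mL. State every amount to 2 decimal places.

Scale factor relative to 1 L: 0.784.
ampicillin: C1V1 = C2V2 → 69.5 µg/mL × 784 mL ÷ 63400 µg/mL = 0.86 mL
hemin: V = C2·V2/C1 = 10.6 µg/mL × 784 mL ÷ 9000 µg/mL = 0.92 mL
sodium hydroxide: dilute stock: 7.42 mM × 784 mL ÷ 175 mM = 33.24 mL
lactose: 32 g/L × 0.784 L = 25.09 g
riboflavin: 5.64 mg/L × 0.784 L = 4.42 mg

ampicillin 0.86 mL; hemin 0.92 mL; sodium hydroxide 33.24 mL; lactose 25.09 g; riboflavin 4.42 mg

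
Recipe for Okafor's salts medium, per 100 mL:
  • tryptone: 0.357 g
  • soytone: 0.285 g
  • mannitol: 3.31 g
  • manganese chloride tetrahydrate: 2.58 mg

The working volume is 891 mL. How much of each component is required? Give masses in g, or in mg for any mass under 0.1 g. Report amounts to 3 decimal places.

Scale factor = 891 mL / 100 mL = 8.91.
tryptone: 0.357 g × (891 mL / 100 mL) = 3.181 g
soytone: 0.285 g × (891 mL / 100 mL) = 2.539 g
mannitol: 3.31 g × (891 mL / 100 mL) = 29.492 g
manganese chloride tetrahydrate: 2.58 mg × (891 mL / 100 mL) = 22.988 mg

tryptone 3.181 g; soytone 2.539 g; mannitol 29.492 g; manganese chloride tetrahydrate 22.988 mg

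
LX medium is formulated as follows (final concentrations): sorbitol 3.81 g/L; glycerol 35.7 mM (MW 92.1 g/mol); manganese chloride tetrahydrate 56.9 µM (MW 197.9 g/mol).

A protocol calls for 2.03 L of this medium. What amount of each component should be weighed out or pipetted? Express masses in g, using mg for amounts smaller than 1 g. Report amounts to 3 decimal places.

sorbitol 7.734 g; glycerol 6.675 g; manganese chloride tetrahydrate 22.859 mg

Working volume: 2.03 L.
sorbitol: 3.81 g/L × 2.03 L = 7.734 g
glycerol: 35.7 mmol/L × 92.1 g/mol × 2.03 L ÷ 1000 = 6.675 g
manganese chloride tetrahydrate: 56.9 µmol/L × 197.9 g/mol × 2.03 L ÷ 1000 = 22.859 mg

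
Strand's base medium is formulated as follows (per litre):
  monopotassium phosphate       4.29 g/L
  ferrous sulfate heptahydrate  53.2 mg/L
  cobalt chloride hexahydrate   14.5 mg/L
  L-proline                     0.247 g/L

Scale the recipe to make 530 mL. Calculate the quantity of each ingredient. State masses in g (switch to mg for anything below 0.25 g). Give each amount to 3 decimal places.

monopotassium phosphate 2.274 g; ferrous sulfate heptahydrate 28.196 mg; cobalt chloride hexahydrate 7.685 mg; L-proline 130.910 mg

Scale factor relative to 1 L: 0.53.
monopotassium phosphate: 4.29 g/L × 0.53 L = 2.274 g
ferrous sulfate heptahydrate: 53.2 mg/L × 0.53 L = 28.196 mg
cobalt chloride hexahydrate: 14.5 mg/L × 0.53 L = 7.685 mg
L-proline: 0.247 g/L × 0.53 L = 0.13091 g = 130.910 mg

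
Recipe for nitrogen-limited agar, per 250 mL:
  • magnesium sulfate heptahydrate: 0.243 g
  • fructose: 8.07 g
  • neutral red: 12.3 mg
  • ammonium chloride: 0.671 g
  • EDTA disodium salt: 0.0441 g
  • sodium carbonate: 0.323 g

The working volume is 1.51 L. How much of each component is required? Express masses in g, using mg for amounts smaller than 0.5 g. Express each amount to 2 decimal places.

magnesium sulfate heptahydrate 1.47 g; fructose 48.74 g; neutral red 74.29 mg; ammonium chloride 4.05 g; EDTA disodium salt 266.36 mg; sodium carbonate 1.95 g

Ratio of target to recipe volume: 1510 / 250 = 6.04.
magnesium sulfate heptahydrate: 0.243 g × (1510 mL / 250 mL) = 1.47 g
fructose: 8.07 g × (1510 mL / 250 mL) = 48.74 g
neutral red: 12.3 mg × (1510 mL / 250 mL) = 74.29 mg
ammonium chloride: 0.671 g × (1510 mL / 250 mL) = 4.05 g
EDTA disodium salt: 0.0441 g × (1510 mL / 250 mL) = 0.266364 g = 266.36 mg
sodium carbonate: 0.323 g × (1510 mL / 250 mL) = 1.95 g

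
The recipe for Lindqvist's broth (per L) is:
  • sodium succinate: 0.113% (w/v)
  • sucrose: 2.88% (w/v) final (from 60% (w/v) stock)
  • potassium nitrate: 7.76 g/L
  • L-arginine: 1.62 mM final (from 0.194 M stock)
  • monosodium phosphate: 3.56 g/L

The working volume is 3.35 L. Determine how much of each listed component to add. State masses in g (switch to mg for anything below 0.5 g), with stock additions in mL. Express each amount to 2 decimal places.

sodium succinate 3.79 g; sucrose 160.80 mL; potassium nitrate 26.00 g; L-arginine 27.97 mL; monosodium phosphate 11.93 g

Working volume: 3.35 L.
sodium succinate: 0.113 g per 100 mL × 3350 mL ÷ 100 = 3.79 g
sucrose: dilute stock: 2.88% ÷ 60% × 3350 mL = 160.80 mL
potassium nitrate: 7.76 g/L × 3.35 L = 26.00 g
L-arginine: dilute stock: 1.62 mM × 3350 mL ÷ 194 mM = 27.97 mL
monosodium phosphate: 3.56 g/L × 3.35 L = 11.93 g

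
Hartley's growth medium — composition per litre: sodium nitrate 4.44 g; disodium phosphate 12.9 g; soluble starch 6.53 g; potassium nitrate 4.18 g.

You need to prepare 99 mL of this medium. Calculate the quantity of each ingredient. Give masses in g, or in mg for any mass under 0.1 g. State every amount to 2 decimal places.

sodium nitrate 0.44 g; disodium phosphate 1.28 g; soluble starch 0.65 g; potassium nitrate 0.41 g

Scale factor = 99 mL / 1000 mL = 0.099.
sodium nitrate: 4.44 g × (99 mL / 1000 mL) = 0.44 g
disodium phosphate: 12.9 g × (99 mL / 1000 mL) = 1.28 g
soluble starch: 6.53 g × (99 mL / 1000 mL) = 0.65 g
potassium nitrate: 4.18 g × (99 mL / 1000 mL) = 0.41 g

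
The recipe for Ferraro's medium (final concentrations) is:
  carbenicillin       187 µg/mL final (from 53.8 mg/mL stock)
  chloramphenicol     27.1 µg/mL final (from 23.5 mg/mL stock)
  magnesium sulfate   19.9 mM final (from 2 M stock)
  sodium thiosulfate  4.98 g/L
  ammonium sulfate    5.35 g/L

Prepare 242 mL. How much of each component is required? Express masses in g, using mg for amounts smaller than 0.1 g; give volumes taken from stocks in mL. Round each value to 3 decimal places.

Scale factor relative to 1 L: 0.242.
carbenicillin: C1V1 = C2V2 → 187 µg/mL × 242 mL ÷ 53800 µg/mL = 0.841 mL
chloramphenicol: V = C2·V2/C1 = 27.1 µg/mL × 242 mL ÷ 23500 µg/mL = 0.279 mL
magnesium sulfate: C1V1 = C2V2 → 19.9 mM × 242 mL ÷ 2000 mM = 2.408 mL
sodium thiosulfate: 4.98 g/L × 0.242 L = 1.205 g
ammonium sulfate: 5.35 g/L × 0.242 L = 1.295 g

carbenicillin 0.841 mL; chloramphenicol 0.279 mL; magnesium sulfate 2.408 mL; sodium thiosulfate 1.205 g; ammonium sulfate 1.295 g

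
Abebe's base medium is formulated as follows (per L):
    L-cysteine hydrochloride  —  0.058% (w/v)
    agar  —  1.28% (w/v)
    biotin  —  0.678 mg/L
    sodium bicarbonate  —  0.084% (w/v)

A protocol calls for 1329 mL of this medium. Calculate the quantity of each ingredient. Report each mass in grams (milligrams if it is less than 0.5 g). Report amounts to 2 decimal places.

L-cysteine hydrochloride 0.77 g; agar 17.01 g; biotin 0.90 mg; sodium bicarbonate 1.12 g

Scale factor relative to 1 L: 1.329.
L-cysteine hydrochloride: 0.058 g per 100 mL × 1329 mL ÷ 100 = 0.77 g
agar: 1.28 g per 100 mL × 1329 mL ÷ 100 = 17.01 g
biotin: 0.678 mg/L × 1.329 L = 0.90 mg
sodium bicarbonate: 0.084 g per 100 mL × 1329 mL ÷ 100 = 1.12 g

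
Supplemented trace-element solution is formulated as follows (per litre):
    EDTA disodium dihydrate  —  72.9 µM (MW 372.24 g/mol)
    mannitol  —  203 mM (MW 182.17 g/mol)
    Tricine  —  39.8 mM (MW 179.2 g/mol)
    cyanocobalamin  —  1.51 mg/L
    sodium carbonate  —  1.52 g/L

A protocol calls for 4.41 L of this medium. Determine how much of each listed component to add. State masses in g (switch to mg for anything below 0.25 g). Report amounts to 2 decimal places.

Working volume: 4.41 L.
EDTA disodium dihydrate: 72.9 µmol/L × 372.24 g/mol × 4.41 L ÷ 1000 = 119.67 mg
mannitol: 203 mmol/L × 182.17 g/mol × 4.41 L ÷ 1000 = 163.08 g
Tricine: 39.8 mmol/L × 179.2 g/mol × 4.41 L ÷ 1000 = 31.45 g
cyanocobalamin: 1.51 mg/L × 4.41 L = 6.66 mg
sodium carbonate: 1.52 g/L × 4.41 L = 6.70 g

EDTA disodium dihydrate 119.67 mg; mannitol 163.08 g; Tricine 31.45 g; cyanocobalamin 6.66 mg; sodium carbonate 6.70 g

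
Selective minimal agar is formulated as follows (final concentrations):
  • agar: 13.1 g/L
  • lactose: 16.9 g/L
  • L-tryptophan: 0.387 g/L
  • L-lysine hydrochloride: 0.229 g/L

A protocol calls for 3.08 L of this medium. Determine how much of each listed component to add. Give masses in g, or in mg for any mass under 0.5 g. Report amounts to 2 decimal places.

agar 40.35 g; lactose 52.05 g; L-tryptophan 1.19 g; L-lysine hydrochloride 0.71 g

Scale factor relative to 1 L: 3.08.
agar: 13.1 g/L × 3.08 L = 40.35 g
lactose: 16.9 g/L × 3.08 L = 52.05 g
L-tryptophan: 0.387 g/L × 3.08 L = 1.19 g
L-lysine hydrochloride: 0.229 g/L × 3.08 L = 0.71 g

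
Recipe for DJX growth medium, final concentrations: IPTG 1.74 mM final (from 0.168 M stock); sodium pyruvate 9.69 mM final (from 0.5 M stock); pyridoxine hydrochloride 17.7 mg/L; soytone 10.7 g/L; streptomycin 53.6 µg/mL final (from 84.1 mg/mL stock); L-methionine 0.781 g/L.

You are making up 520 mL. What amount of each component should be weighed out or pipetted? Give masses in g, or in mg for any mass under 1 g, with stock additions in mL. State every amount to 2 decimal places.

Target volume = 520 mL = 0.52 L.
IPTG: C1V1 = C2V2 → 1.74 mM × 520 mL ÷ 168 mM = 5.39 mL
sodium pyruvate: C1V1 = C2V2 → 9.69 mM × 520 mL ÷ 500 mM = 10.08 mL
pyridoxine hydrochloride: 17.7 mg/L × 0.52 L = 9.20 mg
soytone: 10.7 g/L × 0.52 L = 5.56 g
streptomycin: C1V1 = C2V2 → 53.6 µg/mL × 520 mL ÷ 84100 µg/mL = 0.33 mL
L-methionine: 0.781 g/L × 0.52 L = 0.40612 g = 406.12 mg

IPTG 5.39 mL; sodium pyruvate 10.08 mL; pyridoxine hydrochloride 9.20 mg; soytone 5.56 g; streptomycin 0.33 mL; L-methionine 406.12 mg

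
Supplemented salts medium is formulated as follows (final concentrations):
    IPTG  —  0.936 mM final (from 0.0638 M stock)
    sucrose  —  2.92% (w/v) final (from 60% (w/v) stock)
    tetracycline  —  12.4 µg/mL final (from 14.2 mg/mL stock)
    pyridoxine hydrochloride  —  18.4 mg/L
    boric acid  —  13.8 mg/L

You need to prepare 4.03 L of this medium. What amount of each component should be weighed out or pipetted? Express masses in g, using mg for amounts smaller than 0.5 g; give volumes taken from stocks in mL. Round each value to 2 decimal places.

IPTG 59.12 mL; sucrose 196.13 mL; tetracycline 3.52 mL; pyridoxine hydrochloride 74.15 mg; boric acid 55.61 mg

Scale factor relative to 1 L: 4.03.
IPTG: dilute stock: 0.936 mM × 4030 mL ÷ 63.8 mM = 59.12 mL
sucrose: dilute stock: 2.92% ÷ 60% × 4030 mL = 196.13 mL
tetracycline: V = C2·V2/C1 = 12.4 µg/mL × 4030 mL ÷ 14200 µg/mL = 3.52 mL
pyridoxine hydrochloride: 18.4 mg/L × 4.03 L = 74.15 mg
boric acid: 13.8 mg/L × 4.03 L = 55.61 mg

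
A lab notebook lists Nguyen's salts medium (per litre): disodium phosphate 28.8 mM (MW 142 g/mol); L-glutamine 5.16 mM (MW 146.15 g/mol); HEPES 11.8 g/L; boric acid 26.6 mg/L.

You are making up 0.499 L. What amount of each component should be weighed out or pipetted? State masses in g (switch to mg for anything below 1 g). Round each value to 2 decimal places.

disodium phosphate 2.04 g; L-glutamine 376.31 mg; HEPES 5.89 g; boric acid 13.27 mg

Working volume: 0.499 L.
disodium phosphate: 28.8 mmol/L × 142 g/mol × 0.499 L ÷ 1000 = 2.04 g
L-glutamine: 5.16 mmol/L × 146.15 mg/mmol × 0.499 L = 376.31 mg
HEPES: 11.8 g/L × 0.499 L = 5.89 g
boric acid: 26.6 mg/L × 0.499 L = 13.27 mg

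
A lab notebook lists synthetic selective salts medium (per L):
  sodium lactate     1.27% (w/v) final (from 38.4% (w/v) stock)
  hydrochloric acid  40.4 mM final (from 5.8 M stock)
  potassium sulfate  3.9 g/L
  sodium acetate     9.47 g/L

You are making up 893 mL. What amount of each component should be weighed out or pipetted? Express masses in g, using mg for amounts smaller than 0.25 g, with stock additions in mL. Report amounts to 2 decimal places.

sodium lactate 29.53 mL; hydrochloric acid 6.22 mL; potassium sulfate 3.48 g; sodium acetate 8.46 g

Working volume: 893 mL = 0.893 L.
sodium lactate: dilute stock: 1.27% ÷ 38.4% × 893 mL = 29.53 mL
hydrochloric acid: C1V1 = C2V2 → 40.4 mM × 893 mL ÷ 5800 mM = 6.22 mL
potassium sulfate: 3.9 g/L × 0.893 L = 3.48 g
sodium acetate: 9.47 g/L × 0.893 L = 8.46 g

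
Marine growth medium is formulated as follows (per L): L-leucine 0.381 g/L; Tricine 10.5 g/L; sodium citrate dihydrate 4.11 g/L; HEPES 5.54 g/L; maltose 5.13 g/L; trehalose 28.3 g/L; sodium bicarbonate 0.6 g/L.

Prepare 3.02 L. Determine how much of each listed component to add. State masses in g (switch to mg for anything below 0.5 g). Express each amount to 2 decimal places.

L-leucine 1.15 g; Tricine 31.71 g; sodium citrate dihydrate 12.41 g; HEPES 16.73 g; maltose 15.49 g; trehalose 85.47 g; sodium bicarbonate 1.81 g

Working volume: 3.02 L.
L-leucine: 0.381 g/L × 3.02 L = 1.15 g
Tricine: 10.5 g/L × 3.02 L = 31.71 g
sodium citrate dihydrate: 4.11 g/L × 3.02 L = 12.41 g
HEPES: 5.54 g/L × 3.02 L = 16.73 g
maltose: 5.13 g/L × 3.02 L = 15.49 g
trehalose: 28.3 g/L × 3.02 L = 85.47 g
sodium bicarbonate: 0.6 g/L × 3.02 L = 1.81 g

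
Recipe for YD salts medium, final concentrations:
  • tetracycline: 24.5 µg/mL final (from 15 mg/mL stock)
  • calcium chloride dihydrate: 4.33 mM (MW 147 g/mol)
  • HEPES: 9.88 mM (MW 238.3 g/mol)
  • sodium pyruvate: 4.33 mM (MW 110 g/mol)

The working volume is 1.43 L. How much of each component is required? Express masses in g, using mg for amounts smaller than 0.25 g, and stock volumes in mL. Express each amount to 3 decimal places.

tetracycline 2.336 mL; calcium chloride dihydrate 0.910 g; HEPES 3.367 g; sodium pyruvate 0.681 g

Scale factor relative to 1 L: 1.43.
tetracycline: dilute stock: 24.5 µg/mL × 1430 mL ÷ 15000 µg/mL = 2.336 mL
calcium chloride dihydrate: 4.33 mmol/L × 147 g/mol × 1.43 L ÷ 1000 = 0.910 g
HEPES: 9.88 mmol/L × 238.3 g/mol × 1.43 L ÷ 1000 = 3.367 g
sodium pyruvate: 4.33 mmol/L × 110 g/mol × 1.43 L ÷ 1000 = 0.681 g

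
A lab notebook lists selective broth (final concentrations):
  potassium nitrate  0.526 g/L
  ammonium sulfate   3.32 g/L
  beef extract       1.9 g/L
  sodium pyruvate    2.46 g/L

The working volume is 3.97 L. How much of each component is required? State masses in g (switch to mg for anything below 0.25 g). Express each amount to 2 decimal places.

Scale factor relative to 1 L: 3.97.
potassium nitrate: 0.526 g/L × 3.97 L = 2.09 g
ammonium sulfate: 3.32 g/L × 3.97 L = 13.18 g
beef extract: 1.9 g/L × 3.97 L = 7.54 g
sodium pyruvate: 2.46 g/L × 3.97 L = 9.77 g

potassium nitrate 2.09 g; ammonium sulfate 13.18 g; beef extract 7.54 g; sodium pyruvate 9.77 g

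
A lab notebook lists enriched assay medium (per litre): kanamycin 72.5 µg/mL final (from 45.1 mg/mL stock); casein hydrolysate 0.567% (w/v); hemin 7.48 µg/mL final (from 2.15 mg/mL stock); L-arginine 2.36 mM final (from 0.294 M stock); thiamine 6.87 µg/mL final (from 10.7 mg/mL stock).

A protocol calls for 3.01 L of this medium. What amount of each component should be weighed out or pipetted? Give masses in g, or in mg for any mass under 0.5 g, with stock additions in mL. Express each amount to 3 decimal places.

kanamycin 4.839 mL; casein hydrolysate 17.067 g; hemin 10.472 mL; L-arginine 24.162 mL; thiamine 1.933 mL

Scale factor relative to 1 L: 3.01.
kanamycin: dilute stock: 72.5 µg/mL × 3010 mL ÷ 45100 µg/mL = 4.839 mL
casein hydrolysate: 0.567% w/v = 5.67 g/L → 5.67 × 3.01 L = 17.067 g
hemin: dilute stock: 7.48 µg/mL × 3010 mL ÷ 2150 µg/mL = 10.472 mL
L-arginine: V = C2·V2/C1 = 2.36 mM × 3010 mL ÷ 294 mM = 24.162 mL
thiamine: dilute stock: 6.87 µg/mL × 3010 mL ÷ 10700 µg/mL = 1.933 mL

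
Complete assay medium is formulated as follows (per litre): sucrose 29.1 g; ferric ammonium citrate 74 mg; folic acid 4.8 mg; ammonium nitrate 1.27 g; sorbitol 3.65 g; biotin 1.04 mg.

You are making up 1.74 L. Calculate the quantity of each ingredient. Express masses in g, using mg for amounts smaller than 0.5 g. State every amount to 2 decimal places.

sucrose 50.63 g; ferric ammonium citrate 128.76 mg; folic acid 8.35 mg; ammonium nitrate 2.21 g; sorbitol 6.35 g; biotin 1.81 mg

Ratio of target to recipe volume: 1740 / 1000 = 1.74.
sucrose: 29.1 g × (1740 mL / 1000 mL) = 50.63 g
ferric ammonium citrate: 74 mg × (1740 mL / 1000 mL) = 128.76 mg
folic acid: 4.8 mg × (1740 mL / 1000 mL) = 8.35 mg
ammonium nitrate: 1.27 g × (1740 mL / 1000 mL) = 2.21 g
sorbitol: 3.65 g × (1740 mL / 1000 mL) = 6.35 g
biotin: 1.04 mg × (1740 mL / 1000 mL) = 1.81 mg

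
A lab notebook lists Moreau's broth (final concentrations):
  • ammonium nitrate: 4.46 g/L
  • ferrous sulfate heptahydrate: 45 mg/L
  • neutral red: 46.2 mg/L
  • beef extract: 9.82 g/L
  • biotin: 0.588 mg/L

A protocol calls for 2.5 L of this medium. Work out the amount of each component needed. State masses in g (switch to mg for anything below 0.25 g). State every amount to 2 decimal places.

Scale factor relative to 1 L: 2.5.
ammonium nitrate: 4.46 g/L × 2.5 L = 11.15 g
ferrous sulfate heptahydrate: 45 mg/L × 2.5 L = 112.50 mg
neutral red: 46.2 mg/L × 2.5 L = 115.50 mg
beef extract: 9.82 g/L × 2.5 L = 24.55 g
biotin: 0.588 mg/L × 2.5 L = 1.47 mg

ammonium nitrate 11.15 g; ferrous sulfate heptahydrate 112.50 mg; neutral red 115.50 mg; beef extract 24.55 g; biotin 1.47 mg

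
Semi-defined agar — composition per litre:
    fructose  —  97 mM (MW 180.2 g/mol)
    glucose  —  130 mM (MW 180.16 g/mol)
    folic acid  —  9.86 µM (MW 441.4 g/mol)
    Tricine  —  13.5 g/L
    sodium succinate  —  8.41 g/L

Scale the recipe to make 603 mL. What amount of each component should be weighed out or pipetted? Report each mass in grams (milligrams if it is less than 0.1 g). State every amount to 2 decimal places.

Target volume = 603 mL = 0.603 L.
fructose: 97 mmol/L × 180.2 g/mol × 0.603 L ÷ 1000 = 10.54 g
glucose: 130 mmol/L × 180.16 g/mol × 0.603 L ÷ 1000 = 14.12 g
folic acid: 9.86 µmol/L × 441.4 g/mol × 0.603 L ÷ 1000 = 2.62 mg
Tricine: 13.5 g/L × 0.603 L = 8.14 g
sodium succinate: 8.41 g/L × 0.603 L = 5.07 g

fructose 10.54 g; glucose 14.12 g; folic acid 2.62 mg; Tricine 8.14 g; sodium succinate 5.07 g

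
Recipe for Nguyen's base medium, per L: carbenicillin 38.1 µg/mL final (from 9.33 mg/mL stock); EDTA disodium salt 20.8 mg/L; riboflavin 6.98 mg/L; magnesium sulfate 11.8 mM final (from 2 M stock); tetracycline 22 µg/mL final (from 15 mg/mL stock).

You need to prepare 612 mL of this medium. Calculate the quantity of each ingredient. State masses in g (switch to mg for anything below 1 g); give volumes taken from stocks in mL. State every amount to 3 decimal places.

carbenicillin 2.499 mL; EDTA disodium salt 12.730 mg; riboflavin 4.272 mg; magnesium sulfate 3.611 mL; tetracycline 0.898 mL

Working volume: 612 mL = 0.612 L.
carbenicillin: dilute stock: 38.1 µg/mL × 612 mL ÷ 9330 µg/mL = 2.499 mL
EDTA disodium salt: 20.8 mg/L × 0.612 L = 12.730 mg
riboflavin: 6.98 mg/L × 0.612 L = 4.272 mg
magnesium sulfate: dilute stock: 11.8 mM × 612 mL ÷ 2000 mM = 3.611 mL
tetracycline: V = C2·V2/C1 = 22 µg/mL × 612 mL ÷ 15000 µg/mL = 0.898 mL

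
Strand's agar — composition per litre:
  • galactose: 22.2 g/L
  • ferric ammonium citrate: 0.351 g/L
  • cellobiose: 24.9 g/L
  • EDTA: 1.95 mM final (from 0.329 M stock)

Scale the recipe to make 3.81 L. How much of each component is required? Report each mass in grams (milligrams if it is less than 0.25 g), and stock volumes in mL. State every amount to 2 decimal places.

Scale factor relative to 1 L: 3.81.
galactose: 22.2 g/L × 3.81 L = 84.58 g
ferric ammonium citrate: 0.351 g/L × 3.81 L = 1.34 g
cellobiose: 24.9 g/L × 3.81 L = 94.87 g
EDTA: V = C2·V2/C1 = 1.95 mM × 3810 mL ÷ 329 mM = 22.58 mL

galactose 84.58 g; ferric ammonium citrate 1.34 g; cellobiose 94.87 g; EDTA 22.58 mL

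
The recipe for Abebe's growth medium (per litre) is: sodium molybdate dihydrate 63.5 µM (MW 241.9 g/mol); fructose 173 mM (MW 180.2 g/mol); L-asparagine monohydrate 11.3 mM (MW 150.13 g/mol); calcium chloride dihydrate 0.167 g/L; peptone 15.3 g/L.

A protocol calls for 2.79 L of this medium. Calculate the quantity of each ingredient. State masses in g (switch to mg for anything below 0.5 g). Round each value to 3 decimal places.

sodium molybdate dihydrate 42.856 mg; fructose 86.977 g; L-asparagine monohydrate 4.733 g; calcium chloride dihydrate 465.930 mg; peptone 42.687 g

Working volume: 2.79 L.
sodium molybdate dihydrate: 63.5 µmol/L × 241.9 g/mol × 2.79 L ÷ 1000 = 42.856 mg
fructose: 173 mmol/L × 180.2 g/mol × 2.79 L ÷ 1000 = 86.977 g
L-asparagine monohydrate: 11.3 mmol/L × 150.13 g/mol × 2.79 L ÷ 1000 = 4.733 g
calcium chloride dihydrate: 0.167 g/L × 2.79 L = 0.46593 g = 465.930 mg
peptone: 15.3 g/L × 2.79 L = 42.687 g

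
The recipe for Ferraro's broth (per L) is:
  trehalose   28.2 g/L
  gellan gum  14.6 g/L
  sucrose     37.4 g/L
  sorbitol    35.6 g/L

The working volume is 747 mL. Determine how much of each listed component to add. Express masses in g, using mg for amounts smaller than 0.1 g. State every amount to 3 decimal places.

trehalose 21.065 g; gellan gum 10.906 g; sucrose 27.938 g; sorbitol 26.593 g

Scale factor relative to 1 L: 0.747.
trehalose: 28.2 g/L × 0.747 L = 21.065 g
gellan gum: 14.6 g/L × 0.747 L = 10.906 g
sucrose: 37.4 g/L × 0.747 L = 27.938 g
sorbitol: 35.6 g/L × 0.747 L = 26.593 g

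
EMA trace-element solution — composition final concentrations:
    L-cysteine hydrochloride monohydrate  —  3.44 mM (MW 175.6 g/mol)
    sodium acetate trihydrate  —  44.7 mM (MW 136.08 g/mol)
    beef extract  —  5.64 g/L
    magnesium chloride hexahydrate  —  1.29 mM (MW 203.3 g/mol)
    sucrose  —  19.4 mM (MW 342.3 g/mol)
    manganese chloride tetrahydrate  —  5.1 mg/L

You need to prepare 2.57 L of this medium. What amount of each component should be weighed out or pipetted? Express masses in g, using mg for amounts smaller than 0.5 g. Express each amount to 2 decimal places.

Working volume: 2.57 L.
L-cysteine hydrochloride monohydrate: 3.44 mmol/L × 175.6 g/mol × 2.57 L ÷ 1000 = 1.55 g
sodium acetate trihydrate: 44.7 mmol/L × 136.08 g/mol × 2.57 L ÷ 1000 = 15.63 g
beef extract: 5.64 g/L × 2.57 L = 14.49 g
magnesium chloride hexahydrate: 1.29 mmol/L × 203.3 g/mol × 2.57 L ÷ 1000 = 0.67 g
sucrose: 19.4 mmol/L × 342.3 g/mol × 2.57 L ÷ 1000 = 17.07 g
manganese chloride tetrahydrate: 5.1 mg/L × 2.57 L = 13.11 mg

L-cysteine hydrochloride monohydrate 1.55 g; sodium acetate trihydrate 15.63 g; beef extract 14.49 g; magnesium chloride hexahydrate 0.67 g; sucrose 17.07 g; manganese chloride tetrahydrate 13.11 mg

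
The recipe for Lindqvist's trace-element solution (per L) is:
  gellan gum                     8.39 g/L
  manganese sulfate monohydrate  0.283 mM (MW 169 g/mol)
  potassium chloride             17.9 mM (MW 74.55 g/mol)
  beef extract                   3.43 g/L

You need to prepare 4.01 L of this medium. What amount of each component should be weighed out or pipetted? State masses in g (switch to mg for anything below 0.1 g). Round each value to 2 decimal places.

gellan gum 33.64 g; manganese sulfate monohydrate 0.19 g; potassium chloride 5.35 g; beef extract 13.75 g

Scale factor relative to 1 L: 4.01.
gellan gum: 8.39 g/L × 4.01 L = 33.64 g
manganese sulfate monohydrate: 0.283 mmol/L × 169 g/mol × 4.01 L ÷ 1000 = 0.19 g
potassium chloride: 17.9 mmol/L × 74.55 g/mol × 4.01 L ÷ 1000 = 5.35 g
beef extract: 3.43 g/L × 4.01 L = 13.75 g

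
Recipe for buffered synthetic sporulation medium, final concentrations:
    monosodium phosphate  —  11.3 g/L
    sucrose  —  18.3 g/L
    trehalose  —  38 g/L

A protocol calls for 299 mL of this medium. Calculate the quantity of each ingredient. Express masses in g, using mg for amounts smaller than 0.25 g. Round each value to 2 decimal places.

Scale factor relative to 1 L: 0.299.
monosodium phosphate: 11.3 g/L × 0.299 L = 3.38 g
sucrose: 18.3 g/L × 0.299 L = 5.47 g
trehalose: 38 g/L × 0.299 L = 11.36 g

monosodium phosphate 3.38 g; sucrose 5.47 g; trehalose 11.36 g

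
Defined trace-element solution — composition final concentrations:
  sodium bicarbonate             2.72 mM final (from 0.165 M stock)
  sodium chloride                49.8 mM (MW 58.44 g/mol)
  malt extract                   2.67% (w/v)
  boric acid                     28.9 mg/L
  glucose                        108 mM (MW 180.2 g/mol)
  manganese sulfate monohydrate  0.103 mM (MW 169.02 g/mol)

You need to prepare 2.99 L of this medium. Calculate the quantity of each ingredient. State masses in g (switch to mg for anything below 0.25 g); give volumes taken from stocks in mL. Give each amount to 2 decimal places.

sodium bicarbonate 49.29 mL; sodium chloride 8.70 g; malt extract 79.83 g; boric acid 86.41 mg; glucose 58.19 g; manganese sulfate monohydrate 52.05 mg

Scale factor relative to 1 L: 2.99.
sodium bicarbonate: C1V1 = C2V2 → 2.72 mM × 2990 mL ÷ 165 mM = 49.29 mL
sodium chloride: 49.8 mmol/L × 58.44 g/mol × 2.99 L ÷ 1000 = 8.70 g
malt extract: 2.67 g per 100 mL × 2990 mL ÷ 100 = 79.83 g
boric acid: 28.9 mg/L × 2.99 L = 86.41 mg
glucose: 108 mmol/L × 180.2 g/mol × 2.99 L ÷ 1000 = 58.19 g
manganese sulfate monohydrate: 0.103 mmol/L × 169.02 mg/mmol × 2.99 L = 52.05 mg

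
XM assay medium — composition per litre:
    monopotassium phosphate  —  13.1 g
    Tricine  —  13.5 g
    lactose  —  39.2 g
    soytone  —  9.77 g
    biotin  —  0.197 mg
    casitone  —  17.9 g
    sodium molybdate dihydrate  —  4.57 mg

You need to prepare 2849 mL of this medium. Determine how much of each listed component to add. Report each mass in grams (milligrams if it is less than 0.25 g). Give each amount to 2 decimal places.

Scale factor = 2849 mL / 1000 mL = 2.849.
monopotassium phosphate: 13.1 g × (2849 mL / 1000 mL) = 37.32 g
Tricine: 13.5 g × (2849 mL / 1000 mL) = 38.46 g
lactose: 39.2 g × (2849 mL / 1000 mL) = 111.68 g
soytone: 9.77 g × (2849 mL / 1000 mL) = 27.83 g
biotin: 0.197 mg × (2849 mL / 1000 mL) = 0.56 mg
casitone: 17.9 g × (2849 mL / 1000 mL) = 51.00 g
sodium molybdate dihydrate: 4.57 mg × (2849 mL / 1000 mL) = 13.02 mg

monopotassium phosphate 37.32 g; Tricine 38.46 g; lactose 111.68 g; soytone 27.83 g; biotin 0.56 mg; casitone 51.00 g; sodium molybdate dihydrate 13.02 mg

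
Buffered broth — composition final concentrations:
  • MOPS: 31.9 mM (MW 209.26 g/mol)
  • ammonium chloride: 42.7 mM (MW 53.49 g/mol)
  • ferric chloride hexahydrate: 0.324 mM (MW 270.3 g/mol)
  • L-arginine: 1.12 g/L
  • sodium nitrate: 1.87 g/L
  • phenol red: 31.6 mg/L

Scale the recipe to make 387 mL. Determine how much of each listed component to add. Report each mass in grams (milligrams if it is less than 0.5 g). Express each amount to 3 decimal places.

Scale factor relative to 1 L: 0.387.
MOPS: 31.9 mmol/L × 209.26 g/mol × 0.387 L ÷ 1000 = 2.583 g
ammonium chloride: 42.7 mmol/L × 53.49 g/mol × 0.387 L ÷ 1000 = 0.884 g
ferric chloride hexahydrate: 0.324 mmol/L × 270.3 mg/mmol × 0.387 L = 33.892 mg
L-arginine: 1.12 g/L × 0.387 L = 0.43344 g = 433.440 mg
sodium nitrate: 1.87 g/L × 0.387 L = 0.724 g
phenol red: 31.6 mg/L × 0.387 L = 12.229 mg

MOPS 2.583 g; ammonium chloride 0.884 g; ferric chloride hexahydrate 33.892 mg; L-arginine 433.440 mg; sodium nitrate 0.724 g; phenol red 12.229 mg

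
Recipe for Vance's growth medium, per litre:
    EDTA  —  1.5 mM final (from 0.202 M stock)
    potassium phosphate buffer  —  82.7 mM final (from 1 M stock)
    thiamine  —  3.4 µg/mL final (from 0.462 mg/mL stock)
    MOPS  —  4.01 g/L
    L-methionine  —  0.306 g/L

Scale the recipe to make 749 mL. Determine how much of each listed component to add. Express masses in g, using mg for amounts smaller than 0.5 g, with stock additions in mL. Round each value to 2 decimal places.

Target volume = 749 mL = 0.749 L.
EDTA: C1V1 = C2V2 → 1.5 mM × 749 mL ÷ 202 mM = 5.56 mL
potassium phosphate buffer: C1V1 = C2V2 → 82.7 mM × 749 mL ÷ 1000 mM = 61.94 mL
thiamine: dilute stock: 3.4 µg/mL × 749 mL ÷ 462 µg/mL = 5.51 mL
MOPS: 4.01 g/L × 0.749 L = 3.00 g
L-methionine: 0.306 g/L × 0.749 L = 0.229194 g = 229.19 mg

EDTA 5.56 mL; potassium phosphate buffer 61.94 mL; thiamine 5.51 mL; MOPS 3.00 g; L-methionine 229.19 mg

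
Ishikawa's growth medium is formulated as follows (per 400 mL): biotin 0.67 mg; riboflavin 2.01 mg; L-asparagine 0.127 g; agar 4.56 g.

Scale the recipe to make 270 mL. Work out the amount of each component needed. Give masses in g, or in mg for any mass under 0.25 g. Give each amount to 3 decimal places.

Scale factor = 270 mL / 400 mL = 0.675.
biotin: 0.67 mg × (270 mL / 400 mL) = 0.452 mg
riboflavin: 2.01 mg × (270 mL / 400 mL) = 1.357 mg
L-asparagine: 0.127 g × (270 mL / 400 mL) = 0.085725 g = 85.725 mg
agar: 4.56 g × (270 mL / 400 mL) = 3.078 g

biotin 0.452 mg; riboflavin 1.357 mg; L-asparagine 85.725 mg; agar 3.078 g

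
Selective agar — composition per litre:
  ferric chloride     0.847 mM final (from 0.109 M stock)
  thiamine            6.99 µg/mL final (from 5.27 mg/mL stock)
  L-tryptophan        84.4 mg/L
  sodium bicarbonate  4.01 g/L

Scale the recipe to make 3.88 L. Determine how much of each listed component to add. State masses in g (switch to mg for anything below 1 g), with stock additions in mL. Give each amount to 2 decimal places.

Working volume: 3.88 L.
ferric chloride: C1V1 = C2V2 → 0.847 mM × 3880 mL ÷ 109 mM = 30.15 mL
thiamine: dilute stock: 6.99 µg/mL × 3880 mL ÷ 5270 µg/mL = 5.15 mL
L-tryptophan: 84.4 mg/L × 3.88 L = 327.47 mg
sodium bicarbonate: 4.01 g/L × 3.88 L = 15.56 g

ferric chloride 30.15 mL; thiamine 5.15 mL; L-tryptophan 327.47 mg; sodium bicarbonate 15.56 g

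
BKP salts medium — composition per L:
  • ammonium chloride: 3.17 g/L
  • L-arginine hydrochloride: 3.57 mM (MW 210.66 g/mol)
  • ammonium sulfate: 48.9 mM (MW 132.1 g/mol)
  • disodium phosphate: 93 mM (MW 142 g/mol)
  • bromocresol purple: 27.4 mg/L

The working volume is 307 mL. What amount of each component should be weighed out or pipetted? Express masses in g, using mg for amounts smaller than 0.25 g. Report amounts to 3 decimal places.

ammonium chloride 0.973 g; L-arginine hydrochloride 230.881 mg; ammonium sulfate 1.983 g; disodium phosphate 4.054 g; bromocresol purple 8.412 mg

Working volume: 307 mL = 0.307 L.
ammonium chloride: 3.17 g/L × 0.307 L = 0.973 g
L-arginine hydrochloride: 3.57 mmol/L × 210.66 mg/mmol × 0.307 L = 230.881 mg
ammonium sulfate: 48.9 mmol/L × 132.1 g/mol × 0.307 L ÷ 1000 = 1.983 g
disodium phosphate: 93 mmol/L × 142 g/mol × 0.307 L ÷ 1000 = 4.054 g
bromocresol purple: 27.4 mg/L × 0.307 L = 8.412 mg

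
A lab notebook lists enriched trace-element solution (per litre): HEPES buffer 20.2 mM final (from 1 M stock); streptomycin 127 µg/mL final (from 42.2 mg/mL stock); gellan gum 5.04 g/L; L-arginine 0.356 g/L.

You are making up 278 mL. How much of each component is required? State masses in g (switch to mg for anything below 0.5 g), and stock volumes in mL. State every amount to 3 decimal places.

Scale factor relative to 1 L: 0.278.
HEPES buffer: V = C2·V2/C1 = 20.2 mM × 278 mL ÷ 1000 mM = 5.616 mL
streptomycin: dilute stock: 127 µg/mL × 278 mL ÷ 42200 µg/mL = 0.837 mL
gellan gum: 5.04 g/L × 0.278 L = 1.401 g
L-arginine: 0.356 g/L × 0.278 L = 0.098968 g = 98.968 mg

HEPES buffer 5.616 mL; streptomycin 0.837 mL; gellan gum 1.401 g; L-arginine 98.968 mg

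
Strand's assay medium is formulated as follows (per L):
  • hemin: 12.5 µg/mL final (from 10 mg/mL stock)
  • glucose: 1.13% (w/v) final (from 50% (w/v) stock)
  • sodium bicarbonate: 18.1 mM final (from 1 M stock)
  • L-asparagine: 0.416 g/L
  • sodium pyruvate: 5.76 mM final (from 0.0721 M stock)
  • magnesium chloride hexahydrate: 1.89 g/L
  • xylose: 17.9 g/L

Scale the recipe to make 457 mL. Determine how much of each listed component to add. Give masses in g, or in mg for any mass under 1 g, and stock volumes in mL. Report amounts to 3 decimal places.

hemin 0.571 mL; glucose 10.328 mL; sodium bicarbonate 8.272 mL; L-asparagine 190.112 mg; sodium pyruvate 36.509 mL; magnesium chloride hexahydrate 863.730 mg; xylose 8.180 g

Working volume: 457 mL = 0.457 L.
hemin: V = C2·V2/C1 = 12.5 µg/mL × 457 mL ÷ 10000 µg/mL = 0.571 mL
glucose: C1V1 = C2V2 → 1.13% ÷ 50% × 457 mL = 10.328 mL
sodium bicarbonate: C1V1 = C2V2 → 18.1 mM × 457 mL ÷ 1000 mM = 8.272 mL
L-asparagine: 0.416 g/L × 0.457 L = 0.190112 g = 190.112 mg
sodium pyruvate: V = C2·V2/C1 = 5.76 mM × 457 mL ÷ 72.1 mM = 36.509 mL
magnesium chloride hexahydrate: 1.89 g/L × 0.457 L = 0.86373 g = 863.730 mg
xylose: 17.9 g/L × 0.457 L = 8.180 g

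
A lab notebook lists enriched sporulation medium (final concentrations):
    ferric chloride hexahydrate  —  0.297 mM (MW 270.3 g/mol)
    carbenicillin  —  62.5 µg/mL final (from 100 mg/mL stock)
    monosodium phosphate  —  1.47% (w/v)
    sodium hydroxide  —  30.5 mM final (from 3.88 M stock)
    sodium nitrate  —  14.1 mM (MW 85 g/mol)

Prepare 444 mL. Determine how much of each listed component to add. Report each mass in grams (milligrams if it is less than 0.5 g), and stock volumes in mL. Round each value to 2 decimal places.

Target volume = 444 mL = 0.444 L.
ferric chloride hexahydrate: 0.297 mmol/L × 270.3 mg/mmol × 0.444 L = 35.64 mg
carbenicillin: C1V1 = C2V2 → 62.5 µg/mL × 444 mL ÷ 100000 µg/mL = 0.28 mL
monosodium phosphate: 1.47% w/v = 14.7 g/L → 14.7 × 0.444 L = 6.53 g
sodium hydroxide: dilute stock: 30.5 mM × 444 mL ÷ 3880 mM = 3.49 mL
sodium nitrate: 14.1 mmol/L × 85 g/mol × 0.444 L ÷ 1000 = 0.53 g

ferric chloride hexahydrate 35.64 mg; carbenicillin 0.28 mL; monosodium phosphate 6.53 g; sodium hydroxide 3.49 mL; sodium nitrate 0.53 g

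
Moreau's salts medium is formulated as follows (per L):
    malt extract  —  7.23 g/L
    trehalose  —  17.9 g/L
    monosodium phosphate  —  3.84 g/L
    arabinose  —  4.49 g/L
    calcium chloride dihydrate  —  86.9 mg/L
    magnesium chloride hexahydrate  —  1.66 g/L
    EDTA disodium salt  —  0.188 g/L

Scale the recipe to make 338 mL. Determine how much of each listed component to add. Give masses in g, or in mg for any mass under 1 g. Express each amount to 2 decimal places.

Working volume: 338 mL = 0.338 L.
malt extract: 7.23 g/L × 0.338 L = 2.44 g
trehalose: 17.9 g/L × 0.338 L = 6.05 g
monosodium phosphate: 3.84 g/L × 0.338 L = 1.30 g
arabinose: 4.49 g/L × 0.338 L = 1.52 g
calcium chloride dihydrate: 86.9 mg/L × 0.338 L = 29.37 mg
magnesium chloride hexahydrate: 1.66 g/L × 0.338 L = 0.56108 g = 561.08 mg
EDTA disodium salt: 0.188 g/L × 0.338 L = 0.063544 g = 63.54 mg

malt extract 2.44 g; trehalose 6.05 g; monosodium phosphate 1.30 g; arabinose 1.52 g; calcium chloride dihydrate 29.37 mg; magnesium chloride hexahydrate 561.08 mg; EDTA disodium salt 63.54 mg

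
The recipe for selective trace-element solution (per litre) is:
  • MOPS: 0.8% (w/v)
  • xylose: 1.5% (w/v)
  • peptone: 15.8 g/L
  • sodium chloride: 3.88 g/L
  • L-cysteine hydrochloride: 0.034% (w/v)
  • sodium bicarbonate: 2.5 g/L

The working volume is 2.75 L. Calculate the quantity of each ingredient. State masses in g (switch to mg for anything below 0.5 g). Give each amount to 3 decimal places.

Working volume: 2.75 L.
MOPS: 0.8 g per 100 mL × 2750 mL ÷ 100 = 22.000 g
xylose: 1.5% w/v = 15 g/L → 15 × 2.75 L = 41.250 g
peptone: 15.8 g/L × 2.75 L = 43.450 g
sodium chloride: 3.88 g/L × 2.75 L = 10.670 g
L-cysteine hydrochloride: 0.034 g per 100 mL × 2750 mL ÷ 100 = 0.935 g
sodium bicarbonate: 2.5 g/L × 2.75 L = 6.875 g

MOPS 22.000 g; xylose 41.250 g; peptone 43.450 g; sodium chloride 10.670 g; L-cysteine hydrochloride 0.935 g; sodium bicarbonate 6.875 g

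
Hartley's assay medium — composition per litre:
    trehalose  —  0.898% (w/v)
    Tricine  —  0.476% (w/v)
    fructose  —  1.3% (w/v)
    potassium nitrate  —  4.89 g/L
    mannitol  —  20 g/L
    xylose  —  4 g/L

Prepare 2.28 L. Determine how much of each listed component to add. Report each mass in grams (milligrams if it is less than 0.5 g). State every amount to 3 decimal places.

Working volume: 2.28 L.
trehalose: 0.898% w/v = 8.98 g/L → 8.98 × 2.28 L = 20.474 g
Tricine: 0.476% w/v = 4.76 g/L → 4.76 × 2.28 L = 10.853 g
fructose: 1.3% w/v = 13 g/L → 13 × 2.28 L = 29.640 g
potassium nitrate: 4.89 g/L × 2.28 L = 11.149 g
mannitol: 20 g/L × 2.28 L = 45.600 g
xylose: 4 g/L × 2.28 L = 9.120 g

trehalose 20.474 g; Tricine 10.853 g; fructose 29.640 g; potassium nitrate 11.149 g; mannitol 45.600 g; xylose 9.120 g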